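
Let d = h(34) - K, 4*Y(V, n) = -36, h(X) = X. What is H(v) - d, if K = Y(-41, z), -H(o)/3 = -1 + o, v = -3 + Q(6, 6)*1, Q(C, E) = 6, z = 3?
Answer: -49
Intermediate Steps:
v = 3 (v = -3 + 6*1 = -3 + 6 = 3)
H(o) = 3 - 3*o (H(o) = -3*(-1 + o) = 3 - 3*o)
Y(V, n) = -9 (Y(V, n) = (¼)*(-36) = -9)
K = -9
d = 43 (d = 34 - 1*(-9) = 34 + 9 = 43)
H(v) - d = (3 - 3*3) - 1*43 = (3 - 9) - 43 = -6 - 43 = -49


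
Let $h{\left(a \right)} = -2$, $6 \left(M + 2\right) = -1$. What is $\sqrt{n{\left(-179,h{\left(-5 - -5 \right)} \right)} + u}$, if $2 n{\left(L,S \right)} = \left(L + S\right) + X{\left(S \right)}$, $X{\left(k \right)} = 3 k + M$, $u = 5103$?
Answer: $\frac{\sqrt{180303}}{6} \approx 70.77$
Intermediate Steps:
$M = - \frac{13}{6}$ ($M = -2 + \frac{1}{6} \left(-1\right) = -2 - \frac{1}{6} = - \frac{13}{6} \approx -2.1667$)
$X{\left(k \right)} = - \frac{13}{6} + 3 k$ ($X{\left(k \right)} = 3 k - \frac{13}{6} = - \frac{13}{6} + 3 k$)
$n{\left(L,S \right)} = - \frac{13}{12} + \frac{L}{2} + 2 S$ ($n{\left(L,S \right)} = \frac{\left(L + S\right) + \left(- \frac{13}{6} + 3 S\right)}{2} = \frac{- \frac{13}{6} + L + 4 S}{2} = - \frac{13}{12} + \frac{L}{2} + 2 S$)
$\sqrt{n{\left(-179,h{\left(-5 - -5 \right)} \right)} + u} = \sqrt{\left(- \frac{13}{12} + \frac{1}{2} \left(-179\right) + 2 \left(-2\right)\right) + 5103} = \sqrt{\left(- \frac{13}{12} - \frac{179}{2} - 4\right) + 5103} = \sqrt{- \frac{1135}{12} + 5103} = \sqrt{\frac{60101}{12}} = \frac{\sqrt{180303}}{6}$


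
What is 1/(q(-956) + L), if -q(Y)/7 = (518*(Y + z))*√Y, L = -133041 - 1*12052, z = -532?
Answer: -145093/27830415016764313 - 10790976*I*√239/27830415016764313 ≈ -5.2135e-12 - 5.9943e-9*I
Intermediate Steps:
L = -145093 (L = -133041 - 12052 = -145093)
q(Y) = -7*√Y*(-275576 + 518*Y) (q(Y) = -7*518*(Y - 532)*√Y = -7*518*(-532 + Y)*√Y = -7*(-275576 + 518*Y)*√Y = -7*√Y*(-275576 + 518*Y))
1/(q(-956) + L) = 1/(3626*√(-956)*(532 - 1*(-956)) - 145093) = 1/(3626*(2*I*√239)*(532 + 956) - 145093) = 1/(3626*(2*I*√239)*1488 - 145093) = 1/(10790976*I*√239 - 145093) = 1/(-145093 + 10790976*I*√239)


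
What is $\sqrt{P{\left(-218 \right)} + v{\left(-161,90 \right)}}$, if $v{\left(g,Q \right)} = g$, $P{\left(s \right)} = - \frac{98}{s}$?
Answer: $\frac{50 i \sqrt{763}}{109} \approx 12.671 i$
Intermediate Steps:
$\sqrt{P{\left(-218 \right)} + v{\left(-161,90 \right)}} = \sqrt{- \frac{98}{-218} - 161} = \sqrt{\left(-98\right) \left(- \frac{1}{218}\right) - 161} = \sqrt{\frac{49}{109} - 161} = \sqrt{- \frac{17500}{109}} = \frac{50 i \sqrt{763}}{109}$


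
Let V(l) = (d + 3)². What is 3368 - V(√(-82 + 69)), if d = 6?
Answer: 3287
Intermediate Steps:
V(l) = 81 (V(l) = (6 + 3)² = 9² = 81)
3368 - V(√(-82 + 69)) = 3368 - 1*81 = 3368 - 81 = 3287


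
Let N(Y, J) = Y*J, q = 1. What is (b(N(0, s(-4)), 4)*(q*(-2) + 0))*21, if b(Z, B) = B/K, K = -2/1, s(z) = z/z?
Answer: 84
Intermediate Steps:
s(z) = 1
K = -2 (K = -2*1 = -2)
N(Y, J) = J*Y
b(Z, B) = -B/2 (b(Z, B) = B/(-2) = B*(-½) = -B/2)
(b(N(0, s(-4)), 4)*(q*(-2) + 0))*21 = ((-½*4)*(1*(-2) + 0))*21 = -2*(-2 + 0)*21 = -2*(-2)*21 = 4*21 = 84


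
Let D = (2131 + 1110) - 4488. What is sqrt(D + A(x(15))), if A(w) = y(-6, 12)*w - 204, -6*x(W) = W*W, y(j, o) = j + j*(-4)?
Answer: I*sqrt(2126) ≈ 46.109*I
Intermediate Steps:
y(j, o) = -3*j (y(j, o) = j - 4*j = -3*j)
D = -1247 (D = 3241 - 4488 = -1247)
x(W) = -W**2/6 (x(W) = -W*W/6 = -W**2/6)
A(w) = -204 + 18*w (A(w) = (-3*(-6))*w - 204 = 18*w - 204 = -204 + 18*w)
sqrt(D + A(x(15))) = sqrt(-1247 + (-204 + 18*(-1/6*15**2))) = sqrt(-1247 + (-204 + 18*(-1/6*225))) = sqrt(-1247 + (-204 + 18*(-75/2))) = sqrt(-1247 + (-204 - 675)) = sqrt(-1247 - 879) = sqrt(-2126) = I*sqrt(2126)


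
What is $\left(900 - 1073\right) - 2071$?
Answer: $-2244$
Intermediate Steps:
$\left(900 - 1073\right) - 2071 = -173 - 2071 = -2244$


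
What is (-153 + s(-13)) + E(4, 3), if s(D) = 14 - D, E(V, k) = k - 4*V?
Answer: -139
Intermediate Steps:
(-153 + s(-13)) + E(4, 3) = (-153 + (14 - 1*(-13))) + (3 - 4*4) = (-153 + (14 + 13)) + (3 - 16) = (-153 + 27) - 13 = -126 - 13 = -139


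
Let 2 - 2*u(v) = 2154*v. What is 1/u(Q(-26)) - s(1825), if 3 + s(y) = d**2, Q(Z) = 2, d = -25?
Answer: -1339167/2153 ≈ -622.00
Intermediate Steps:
u(v) = 1 - 1077*v
s(y) = 622 (s(y) = -3 + (-25)**2 = -3 + 625 = 622)
1/u(Q(-26)) - s(1825) = 1/(1 - 1077*2) - 1*622 = 1/(1 - 2154) - 622 = 1/(-2153) - 622 = -1/2153 - 622 = -1339167/2153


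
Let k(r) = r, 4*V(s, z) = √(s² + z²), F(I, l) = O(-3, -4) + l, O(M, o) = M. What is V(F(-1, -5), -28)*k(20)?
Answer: 20*√53 ≈ 145.60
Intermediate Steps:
F(I, l) = -3 + l
V(s, z) = √(s² + z²)/4
V(F(-1, -5), -28)*k(20) = (√((-3 - 5)² + (-28)²)/4)*20 = (√((-8)² + 784)/4)*20 = (√(64 + 784)/4)*20 = (√848/4)*20 = ((4*√53)/4)*20 = √53*20 = 20*√53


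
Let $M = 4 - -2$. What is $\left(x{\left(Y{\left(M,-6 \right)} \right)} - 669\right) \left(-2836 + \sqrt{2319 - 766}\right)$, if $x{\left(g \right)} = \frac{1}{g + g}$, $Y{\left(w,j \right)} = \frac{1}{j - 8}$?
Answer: $1917136 - 676 \sqrt{1553} \approx 1.8905 \cdot 10^{6}$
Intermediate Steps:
$M = 6$ ($M = 4 + 2 = 6$)
$Y{\left(w,j \right)} = \frac{1}{-8 + j}$
$x{\left(g \right)} = \frac{1}{2 g}$
$\left(x{\left(Y{\left(M,-6 \right)} \right)} - 669\right) \left(-2836 + \sqrt{2319 - 766}\right) = \left(\frac{1}{2 \frac{1}{-8 - 6}} - 669\right) \left(-2836 + \sqrt{2319 - 766}\right) = \left(\frac{1}{2 \frac{1}{-14}} - 669\right) \left(-2836 + \sqrt{1553}\right) = \left(\frac{1}{2 \left(- \frac{1}{14}\right)} - 669\right) \left(-2836 + \sqrt{1553}\right) = \left(\frac{1}{2} \left(-14\right) - 669\right) \left(-2836 + \sqrt{1553}\right) = \left(-7 - 669\right) \left(-2836 + \sqrt{1553}\right) = - 676 \left(-2836 + \sqrt{1553}\right) = 1917136 - 676 \sqrt{1553}$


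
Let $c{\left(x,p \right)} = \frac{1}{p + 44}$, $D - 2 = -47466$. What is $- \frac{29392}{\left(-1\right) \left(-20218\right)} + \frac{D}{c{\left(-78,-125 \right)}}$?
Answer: $\frac{3533171360}{919} \approx 3.8446 \cdot 10^{6}$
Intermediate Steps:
$D = -47464$ ($D = 2 - 47466 = -47464$)
$c{\left(x,p \right)} = \frac{1}{44 + p}$
$- \frac{29392}{\left(-1\right) \left(-20218\right)} + \frac{D}{c{\left(-78,-125 \right)}} = - \frac{29392}{\left(-1\right) \left(-20218\right)} - \frac{47464}{\frac{1}{44 - 125}} = - \frac{29392}{20218} - \frac{47464}{\frac{1}{-81}} = \left(-29392\right) \frac{1}{20218} - \frac{47464}{- \frac{1}{81}} = - \frac{1336}{919} - -3844584 = - \frac{1336}{919} + 3844584 = \frac{3533171360}{919}$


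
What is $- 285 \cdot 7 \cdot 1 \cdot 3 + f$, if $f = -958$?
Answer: $-6943$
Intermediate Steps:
$- 285 \cdot 7 \cdot 1 \cdot 3 + f = - 285 \cdot 7 \cdot 1 \cdot 3 - 958 = - 285 \cdot 7 \cdot 3 - 958 = \left(-285\right) 21 - 958 = -5985 - 958 = -6943$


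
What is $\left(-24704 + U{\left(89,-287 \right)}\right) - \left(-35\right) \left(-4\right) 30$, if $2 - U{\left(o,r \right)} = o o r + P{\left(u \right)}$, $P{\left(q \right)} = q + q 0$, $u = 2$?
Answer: $2244423$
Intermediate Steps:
$P{\left(q \right)} = q$ ($P{\left(q \right)} = q + 0 = q$)
$U{\left(o,r \right)} = - r o^{2}$ ($U{\left(o,r \right)} = 2 - \left(o o r + 2\right) = 2 - \left(o^{2} r + 2\right) = 2 - \left(r o^{2} + 2\right) = 2 - \left(2 + r o^{2}\right) = - r o^{2}$)
$\left(-24704 + U{\left(89,-287 \right)}\right) - \left(-35\right) \left(-4\right) 30 = \left(-24704 - - 287 \cdot 89^{2}\right) - \left(-35\right) \left(-4\right) 30 = \left(-24704 - \left(-287\right) 7921\right) - 140 \cdot 30 = \left(-24704 + 2273327\right) - 4200 = 2248623 - 4200 = 2244423$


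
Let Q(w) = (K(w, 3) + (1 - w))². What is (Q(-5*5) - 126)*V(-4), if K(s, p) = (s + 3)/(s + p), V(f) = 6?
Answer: 3618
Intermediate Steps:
K(s, p) = (3 + s)/(p + s)
Q(w) = (2 - w)² (Q(w) = ((3 + w)/(3 + w) + (1 - w))² = (1 + (1 - w))² = (2 - w)²)
(Q(-5*5) - 126)*V(-4) = ((2 - (-5)*5)² - 126)*6 = ((2 - 1*(-25))² - 126)*6 = ((2 + 25)² - 126)*6 = (27² - 126)*6 = (729 - 126)*6 = 603*6 = 3618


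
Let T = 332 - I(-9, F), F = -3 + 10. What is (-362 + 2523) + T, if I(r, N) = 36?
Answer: 2457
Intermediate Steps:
F = 7
T = 296 (T = 332 - 1*36 = 332 - 36 = 296)
(-362 + 2523) + T = (-362 + 2523) + 296 = 2161 + 296 = 2457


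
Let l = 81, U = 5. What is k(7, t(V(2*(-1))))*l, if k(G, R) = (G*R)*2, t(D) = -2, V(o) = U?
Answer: -2268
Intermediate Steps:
V(o) = 5
k(G, R) = 2*G*R
k(7, t(V(2*(-1))))*l = (2*7*(-2))*81 = -28*81 = -2268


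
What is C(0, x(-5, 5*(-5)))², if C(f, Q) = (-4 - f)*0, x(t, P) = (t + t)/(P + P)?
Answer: 0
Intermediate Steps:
x(t, P) = t/P (x(t, P) = (2*t)/((2*P)) = (2*t)*(1/(2*P)) = t/P)
C(f, Q) = 0
C(0, x(-5, 5*(-5)))² = 0² = 0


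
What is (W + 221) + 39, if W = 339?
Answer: 599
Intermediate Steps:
(W + 221) + 39 = (339 + 221) + 39 = 560 + 39 = 599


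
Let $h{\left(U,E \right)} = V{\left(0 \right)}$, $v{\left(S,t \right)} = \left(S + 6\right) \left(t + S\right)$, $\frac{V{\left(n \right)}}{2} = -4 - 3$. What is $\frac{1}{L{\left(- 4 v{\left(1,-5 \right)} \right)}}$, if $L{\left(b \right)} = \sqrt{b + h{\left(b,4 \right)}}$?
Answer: $\frac{\sqrt{2}}{14} \approx 0.10102$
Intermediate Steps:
$V{\left(n \right)} = -14$ ($V{\left(n \right)} = 2 \left(-4 - 3\right) = 2 \left(-7\right) = -14$)
$v{\left(S,t \right)} = \left(6 + S\right) \left(S + t\right)$
$h{\left(U,E \right)} = -14$
$L{\left(b \right)} = \sqrt{-14 + b}$ ($L{\left(b \right)} = \sqrt{b - 14} = \sqrt{-14 + b}$)
$\frac{1}{L{\left(- 4 v{\left(1,-5 \right)} \right)}} = \frac{1}{\sqrt{-14 - 4 \left(1^{2} + 6 \cdot 1 + 6 \left(-5\right) + 1 \left(-5\right)\right)}} = \frac{1}{\sqrt{-14 - 4 \left(1 + 6 - 30 - 5\right)}} = \frac{1}{\sqrt{-14 - -112}} = \frac{1}{\sqrt{-14 + 112}} = \frac{1}{\sqrt{98}} = \frac{1}{7 \sqrt{2}} = \frac{\sqrt{2}}{14}$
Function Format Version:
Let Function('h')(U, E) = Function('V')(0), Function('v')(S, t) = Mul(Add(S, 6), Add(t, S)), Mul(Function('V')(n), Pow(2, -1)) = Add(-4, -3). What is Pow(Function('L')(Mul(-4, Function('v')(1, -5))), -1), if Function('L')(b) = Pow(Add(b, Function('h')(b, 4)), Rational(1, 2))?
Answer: Mul(Rational(1, 14), Pow(2, Rational(1, 2))) ≈ 0.10102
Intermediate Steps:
Function('V')(n) = -14 (Function('V')(n) = Mul(2, Add(-4, -3)) = Mul(2, -7) = -14)
Function('v')(S, t) = Mul(Add(6, S), Add(S, t))
Function('h')(U, E) = -14
Function('L')(b) = Pow(Add(-14, b), Rational(1, 2)) (Function('L')(b) = Pow(Add(b, -14), Rational(1, 2)) = Pow(Add(-14, b), Rational(1, 2)))
Pow(Function('L')(Mul(-4, Function('v')(1, -5))), -1) = Pow(Pow(Add(-14, Mul(-4, Add(Pow(1, 2), Mul(6, 1), Mul(6, -5), Mul(1, -5)))), Rational(1, 2)), -1) = Pow(Pow(Add(-14, Mul(-4, Add(1, 6, -30, -5))), Rational(1, 2)), -1) = Pow(Pow(Add(-14, Mul(-4, -28)), Rational(1, 2)), -1) = Pow(Pow(Add(-14, 112), Rational(1, 2)), -1) = Pow(Pow(98, Rational(1, 2)), -1) = Pow(Mul(7, Pow(2, Rational(1, 2))), -1) = Mul(Rational(1, 14), Pow(2, Rational(1, 2)))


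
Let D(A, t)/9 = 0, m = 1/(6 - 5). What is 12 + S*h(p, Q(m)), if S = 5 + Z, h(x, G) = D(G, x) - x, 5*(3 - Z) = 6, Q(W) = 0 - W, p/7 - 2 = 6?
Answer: -1844/5 ≈ -368.80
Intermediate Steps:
m = 1 (m = 1/1 = 1)
p = 56 (p = 14 + 7*6 = 14 + 42 = 56)
Q(W) = -W
Z = 9/5 (Z = 3 - 1/5*6 = 3 - 6/5 = 9/5 ≈ 1.8000)
D(A, t) = 0 (D(A, t) = 9*0 = 0)
h(x, G) = -x (h(x, G) = 0 - x = -x)
S = 34/5 (S = 5 + 9/5 = 34/5 ≈ 6.8000)
12 + S*h(p, Q(m)) = 12 + 34*(-1*56)/5 = 12 + (34/5)*(-56) = 12 - 1904/5 = -1844/5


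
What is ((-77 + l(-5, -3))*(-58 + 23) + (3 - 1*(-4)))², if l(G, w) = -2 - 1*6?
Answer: 8892324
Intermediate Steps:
l(G, w) = -8 (l(G, w) = -2 - 6 = -8)
((-77 + l(-5, -3))*(-58 + 23) + (3 - 1*(-4)))² = ((-77 - 8)*(-58 + 23) + (3 - 1*(-4)))² = (-85*(-35) + (3 + 4))² = (2975 + 7)² = 2982² = 8892324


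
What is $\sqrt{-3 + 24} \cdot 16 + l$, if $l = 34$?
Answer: $34 + 16 \sqrt{21} \approx 107.32$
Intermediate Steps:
$\sqrt{-3 + 24} \cdot 16 + l = \sqrt{-3 + 24} \cdot 16 + 34 = \sqrt{21} \cdot 16 + 34 = 16 \sqrt{21} + 34 = 34 + 16 \sqrt{21}$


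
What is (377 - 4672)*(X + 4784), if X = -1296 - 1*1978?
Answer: -6485450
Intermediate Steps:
X = -3274 (X = -1296 - 1978 = -3274)
(377 - 4672)*(X + 4784) = (377 - 4672)*(-3274 + 4784) = -4295*1510 = -6485450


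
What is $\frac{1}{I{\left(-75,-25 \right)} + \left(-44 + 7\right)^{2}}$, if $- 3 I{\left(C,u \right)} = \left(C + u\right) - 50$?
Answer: $\frac{1}{1419} \approx 0.00070472$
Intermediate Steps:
$I{\left(C,u \right)} = \frac{50}{3} - \frac{C}{3} - \frac{u}{3}$ ($I{\left(C,u \right)} = - \frac{\left(C + u\right) - 50}{3} = - \frac{-50 + C + u}{3} = \frac{50}{3} - \frac{C}{3} - \frac{u}{3}$)
$\frac{1}{I{\left(-75,-25 \right)} + \left(-44 + 7\right)^{2}} = \frac{1}{\left(\frac{50}{3} - -25 - - \frac{25}{3}\right) + \left(-44 + 7\right)^{2}} = \frac{1}{\left(\frac{50}{3} + 25 + \frac{25}{3}\right) + \left(-37\right)^{2}} = \frac{1}{50 + 1369} = \frac{1}{1419}$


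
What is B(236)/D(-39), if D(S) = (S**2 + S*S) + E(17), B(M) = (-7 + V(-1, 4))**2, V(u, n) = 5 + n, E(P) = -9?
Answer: 4/3033 ≈ 0.0013188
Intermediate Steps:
B(M) = 4 (B(M) = (-7 + (5 + 4))**2 = (-7 + 9)**2 = 2**2 = 4)
D(S) = -9 + 2*S**2 (D(S) = (S**2 + S*S) - 9 = (S**2 + S**2) - 9 = 2*S**2 - 9 = -9 + 2*S**2)
B(236)/D(-39) = 4/(-9 + 2*(-39)**2) = 4/(-9 + 2*1521) = 4/(-9 + 3042) = 4/3033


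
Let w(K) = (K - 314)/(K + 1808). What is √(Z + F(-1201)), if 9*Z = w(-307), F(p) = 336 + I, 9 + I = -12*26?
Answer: 3*√3743494/1501 ≈ 3.8670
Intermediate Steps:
I = -321 (I = -9 - 12*26 = -9 - 312 = -321)
w(K) = (-314 + K)/(1808 + K)
F(p) = 15 (F(p) = 336 - 321 = 15)
Z = -69/1501 (Z = ((-314 - 307)/(1808 - 307))/9 = (-621/1501)/9 = ((1/1501)*(-621))/9 = (⅑)*(-621/1501) = -69/1501 ≈ -0.045969)
√(Z + F(-1201)) = √(-69/1501 + 15) = √(22446/1501) = 3*√3743494/1501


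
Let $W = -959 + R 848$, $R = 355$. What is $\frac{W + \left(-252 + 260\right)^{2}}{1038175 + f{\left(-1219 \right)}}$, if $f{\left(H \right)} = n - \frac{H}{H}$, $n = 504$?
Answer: $\frac{300145}{1038678} \approx 0.28897$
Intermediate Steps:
$f{\left(H \right)} = 503$ ($f{\left(H \right)} = 504 - \frac{H}{H} = 504 - 1 = 503$)
$W = 300081$ ($W = -959 + 355 \cdot 848 = -959 + 301040 = 300081$)
$\frac{W + \left(-252 + 260\right)^{2}}{1038175 + f{\left(-1219 \right)}} = \frac{300081 + \left(-252 + 260\right)^{2}}{1038175 + 503} = \frac{300081 + 8^{2}}{1038678} = \left(300081 + 64\right) \frac{1}{1038678} = 300145 \cdot \frac{1}{1038678} = \frac{300145}{1038678}$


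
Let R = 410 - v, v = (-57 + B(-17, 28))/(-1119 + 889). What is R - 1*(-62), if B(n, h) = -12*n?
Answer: 108707/230 ≈ 472.64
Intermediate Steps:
v = -147/230 (v = (-57 - 12*(-17))/(-1119 + 889) = (-57 + 204)/(-230) = 147*(-1/230) = -147/230 ≈ -0.63913)
R = 94447/230 (R = 410 - 1*(-147/230) = 410 + 147/230 = 94447/230 ≈ 410.64)
R - 1*(-62) = 94447/230 - 1*(-62) = 94447/230 + 62 = 108707/230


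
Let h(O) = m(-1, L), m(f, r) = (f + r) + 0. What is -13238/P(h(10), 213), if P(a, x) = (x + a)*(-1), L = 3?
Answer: 13238/215 ≈ 61.572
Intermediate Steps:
m(f, r) = f + r
h(O) = 2 (h(O) = -1 + 3 = 2)
P(a, x) = -a - x (P(a, x) = (a + x)*(-1) = -a - x)
-13238/P(h(10), 213) = -13238/(-1*2 - 1*213) = -13238/(-2 - 213) = -13238/(-215) = -13238*(-1/215) = 13238/215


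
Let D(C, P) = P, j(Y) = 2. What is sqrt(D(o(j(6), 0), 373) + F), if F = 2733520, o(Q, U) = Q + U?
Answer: 37*sqrt(1997) ≈ 1653.4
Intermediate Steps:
sqrt(D(o(j(6), 0), 373) + F) = sqrt(373 + 2733520) = sqrt(2733893) = 37*sqrt(1997)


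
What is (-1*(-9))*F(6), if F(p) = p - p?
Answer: 0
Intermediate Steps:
F(p) = 0
(-1*(-9))*F(6) = -1*(-9)*0 = 9*0 = 0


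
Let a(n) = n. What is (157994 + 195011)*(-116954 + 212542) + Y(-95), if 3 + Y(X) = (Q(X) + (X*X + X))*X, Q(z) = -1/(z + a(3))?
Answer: 3104281809909/92 ≈ 3.3742e+10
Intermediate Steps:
Q(z) = -1/(3 + z) (Q(z) = -1/(z + 3) = -1/(3 + z))
Y(X) = -3 + X*(X + X**2 - 1/(3 + X)) (Y(X) = -3 + (-1/(3 + X) + (X*X + X))*X = -3 + (-1/(3 + X) + (X**2 + X))*X = -3 + (-1/(3 + X) + (X + X**2))*X = -3 + (X + X**2 - 1/(3 + X))*X = -3 + X*(X + X**2 - 1/(3 + X)))
(157994 + 195011)*(-116954 + 212542) + Y(-95) = (157994 + 195011)*(-116954 + 212542) + (-1*(-95) + (3 - 95)*(-3 + (-95)**2 + (-95)**3))/(3 - 95) = 353005*95588 + (95 - 92*(-3 + 9025 - 857375))/(-92) = 33743041940 - (95 - 92*(-848353))/92 = 33743041940 - (95 + 78048476)/92 = 33743041940 - 1/92*78048571 = 33743041940 - 78048571/92 = 3104281809909/92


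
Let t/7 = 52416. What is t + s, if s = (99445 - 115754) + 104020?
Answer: 454623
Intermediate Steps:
t = 366912 (t = 7*52416 = 366912)
s = 87711 (s = -16309 + 104020 = 87711)
t + s = 366912 + 87711 = 454623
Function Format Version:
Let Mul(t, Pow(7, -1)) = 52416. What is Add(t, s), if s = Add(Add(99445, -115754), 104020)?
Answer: 454623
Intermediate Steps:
t = 366912 (t = Mul(7, 52416) = 366912)
s = 87711 (s = Add(-16309, 104020) = 87711)
Add(t, s) = Add(366912, 87711) = 454623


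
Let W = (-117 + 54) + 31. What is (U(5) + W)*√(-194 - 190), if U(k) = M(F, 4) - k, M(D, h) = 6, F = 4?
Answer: -248*I*√6 ≈ -607.47*I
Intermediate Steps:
U(k) = 6 - k
W = -32 (W = -63 + 31 = -32)
(U(5) + W)*√(-194 - 190) = ((6 - 1*5) - 32)*√(-194 - 190) = ((6 - 5) - 32)*√(-384) = (1 - 32)*(8*I*√6) = -248*I*√6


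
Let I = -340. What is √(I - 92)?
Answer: 12*I*√3 ≈ 20.785*I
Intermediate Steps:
√(I - 92) = √(-340 - 92) = √(-432) = 12*I*√3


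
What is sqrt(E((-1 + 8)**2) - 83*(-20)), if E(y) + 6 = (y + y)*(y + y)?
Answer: sqrt(11258) ≈ 106.10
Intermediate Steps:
E(y) = -6 + 4*y**2 (E(y) = -6 + (y + y)*(y + y) = -6 + (2*y)*(2*y) = -6 + 4*y**2)
sqrt(E((-1 + 8)**2) - 83*(-20)) = sqrt((-6 + 4*((-1 + 8)**2)**2) - 83*(-20)) = sqrt((-6 + 4*(7**2)**2) + 1660) = sqrt((-6 + 4*49**2) + 1660) = sqrt((-6 + 4*2401) + 1660) = sqrt((-6 + 9604) + 1660) = sqrt(9598 + 1660) = sqrt(11258)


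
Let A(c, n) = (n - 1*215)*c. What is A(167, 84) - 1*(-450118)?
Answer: 428241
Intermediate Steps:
A(c, n) = c*(-215 + n) (A(c, n) = (n - 215)*c = (-215 + n)*c = c*(-215 + n))
A(167, 84) - 1*(-450118) = 167*(-215 + 84) - 1*(-450118) = 167*(-131) + 450118 = -21877 + 450118 = 428241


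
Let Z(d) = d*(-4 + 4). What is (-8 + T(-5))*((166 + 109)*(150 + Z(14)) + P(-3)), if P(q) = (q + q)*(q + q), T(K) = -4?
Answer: -495432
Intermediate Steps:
Z(d) = 0 (Z(d) = d*0 = 0)
P(q) = 4*q² (P(q) = (2*q)*(2*q) = 4*q²)
(-8 + T(-5))*((166 + 109)*(150 + Z(14)) + P(-3)) = (-8 - 4)*((166 + 109)*(150 + 0) + 4*(-3)²) = -12*(275*150 + 4*9) = -12*(41250 + 36) = -12*41286 = -495432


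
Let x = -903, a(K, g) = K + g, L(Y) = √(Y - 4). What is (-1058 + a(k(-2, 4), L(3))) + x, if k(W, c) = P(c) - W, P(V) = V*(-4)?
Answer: -1975 + I ≈ -1975.0 + 1.0*I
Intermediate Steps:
L(Y) = √(-4 + Y)
P(V) = -4*V
k(W, c) = -W - 4*c (k(W, c) = -4*c - W = -W - 4*c)
(-1058 + a(k(-2, 4), L(3))) + x = (-1058 + ((-1*(-2) - 4*4) + √(-4 + 3))) - 903 = (-1058 + ((2 - 16) + √(-1))) - 903 = (-1058 + (-14 + I)) - 903 = (-1072 + I) - 903 = -1975 + I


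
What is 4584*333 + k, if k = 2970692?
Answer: 4497164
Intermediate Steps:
4584*333 + k = 4584*333 + 2970692 = 1526472 + 2970692 = 4497164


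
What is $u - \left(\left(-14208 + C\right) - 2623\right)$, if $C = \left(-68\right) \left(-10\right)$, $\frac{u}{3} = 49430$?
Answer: $164441$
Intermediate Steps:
$u = 148290$ ($u = 3 \cdot 49430 = 148290$)
$C = 680$
$u - \left(\left(-14208 + C\right) - 2623\right) = 148290 - \left(\left(-14208 + 680\right) - 2623\right) = 148290 - \left(-13528 - 2623\right) = 148290 - -16151 = 148290 + 16151 = 164441$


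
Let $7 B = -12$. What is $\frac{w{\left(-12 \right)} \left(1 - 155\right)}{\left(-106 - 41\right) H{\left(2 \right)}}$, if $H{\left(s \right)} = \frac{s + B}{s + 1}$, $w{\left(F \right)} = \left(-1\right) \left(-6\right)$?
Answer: $66$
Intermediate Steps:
$w{\left(F \right)} = 6$
$B = - \frac{12}{7}$ ($B = \frac{1}{7} \left(-12\right) = - \frac{12}{7} \approx -1.7143$)
$H{\left(s \right)} = \frac{- \frac{12}{7} + s}{1 + s}$ ($H{\left(s \right)} = \frac{s - \frac{12}{7}}{s + 1} = \frac{- \frac{12}{7} + s}{1 + s}$)
$\frac{w{\left(-12 \right)} \left(1 - 155\right)}{\left(-106 - 41\right) H{\left(2 \right)}} = \frac{6 \left(1 - 155\right)}{\left(-106 - 41\right) \frac{- \frac{12}{7} + 2}{1 + 2}} = \frac{6 \left(-154\right)}{\left(-147\right) \frac{1}{3} \cdot \frac{2}{7}} = - \frac{924}{\left(-147\right) \frac{1}{3} \cdot \frac{2}{7}} = - \frac{924}{\left(-147\right) \frac{2}{21}} = - \frac{924}{-14} = \left(-924\right) \left(- \frac{1}{14}\right) = 66$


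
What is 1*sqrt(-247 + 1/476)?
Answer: I*sqrt(13990949)/238 ≈ 15.716*I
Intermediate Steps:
1*sqrt(-247 + 1/476) = 1*sqrt(-117571/476) = 1*(I*sqrt(13990949)/238) = I*sqrt(13990949)/238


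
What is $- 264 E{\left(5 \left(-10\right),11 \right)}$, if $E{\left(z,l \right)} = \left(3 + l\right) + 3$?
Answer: $-4488$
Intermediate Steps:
$E{\left(z,l \right)} = 6 + l$
$- 264 E{\left(5 \left(-10\right),11 \right)} = - 264 \left(6 + 11\right) = \left(-264\right) 17 = -4488$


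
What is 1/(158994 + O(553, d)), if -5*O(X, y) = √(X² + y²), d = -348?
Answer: 3974850/631976873987 + 5*√426913/631976873987 ≈ 6.2947e-6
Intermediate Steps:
O(X, y) = -√(X² + y²)/5
1/(158994 + O(553, d)) = 1/(158994 - √(553² + (-348)²)/5) = 1/(158994 - √(305809 + 121104)/5) = 1/(158994 - √426913/5)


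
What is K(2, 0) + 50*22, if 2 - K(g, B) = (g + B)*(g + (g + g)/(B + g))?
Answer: 1094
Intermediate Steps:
K(g, B) = 2 - (B + g)*(g + 2*g/(B + g)) (K(g, B) = 2 - (g + B)*(g + (g + g)/(B + g)) = 2 - (B + g)*(g + (2*g)/(B + g)) = 2 - (B + g)*(g + 2*g/(B + g)))
K(2, 0) + 50*22 = (2 - 1*2**2 - 2*2 - 1*0*2) + 50*22 = (2 - 1*4 - 4 + 0) + 1100 = (2 - 4 - 4 + 0) + 1100 = -6 + 1100 = 1094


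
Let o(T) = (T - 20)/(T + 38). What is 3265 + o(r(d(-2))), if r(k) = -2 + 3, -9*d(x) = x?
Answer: 127316/39 ≈ 3264.5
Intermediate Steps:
d(x) = -x/9
r(k) = 1
o(T) = (-20 + T)/(38 + T)
3265 + o(r(d(-2))) = 3265 + (-20 + 1)/(38 + 1) = 3265 - 19/39 = 127316/39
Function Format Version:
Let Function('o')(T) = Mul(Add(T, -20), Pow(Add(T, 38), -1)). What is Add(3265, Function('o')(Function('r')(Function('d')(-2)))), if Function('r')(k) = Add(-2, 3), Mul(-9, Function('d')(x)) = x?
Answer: Rational(127316, 39) ≈ 3264.5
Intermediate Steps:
Function('d')(x) = Mul(Rational(-1, 9), x)
Function('r')(k) = 1
Function('o')(T) = Mul(Pow(Add(38, T), -1), Add(-20, T)) (Function('o')(T) = Mul(Add(-20, T), Pow(Add(38, T), -1)) = Mul(Pow(Add(38, T), -1), Add(-20, T)))
Add(3265, Function('o')(Function('r')(Function('d')(-2)))) = Add(3265, Mul(Pow(Add(38, 1), -1), Add(-20, 1))) = Add(3265, Mul(Pow(39, -1), -19)) = Add(3265, Mul(Rational(1, 39), -19)) = Add(3265, Rational(-19, 39)) = Rational(127316, 39)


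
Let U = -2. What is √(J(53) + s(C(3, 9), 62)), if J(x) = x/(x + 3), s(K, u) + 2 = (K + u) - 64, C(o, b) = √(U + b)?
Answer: √(-2394 + 784*√7)/28 ≈ 0.63861*I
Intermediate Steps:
C(o, b) = √(-2 + b)
s(K, u) = -66 + K + u (s(K, u) = -2 + ((K + u) - 64) = -2 + (-64 + K + u) = -66 + K + u)
J(x) = x/(3 + x)
√(J(53) + s(C(3, 9), 62)) = √(53/(3 + 53) + (-66 + √(-2 + 9) + 62)) = √(53/56 + (-66 + √7 + 62)) = √(53*(1/56) + (-4 + √7)) = √(53/56 + (-4 + √7)) = √(-171/56 + √7)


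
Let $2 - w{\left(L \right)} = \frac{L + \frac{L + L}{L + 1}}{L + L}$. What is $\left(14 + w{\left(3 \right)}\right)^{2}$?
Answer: $\frac{3721}{16} \approx 232.56$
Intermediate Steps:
$w{\left(L \right)} = 2 - \frac{L + \frac{2 L}{1 + L}}{2 L}$ ($w{\left(L \right)} = 2 - \frac{L + \frac{L + L}{L + 1}}{L + L} = 2 - \frac{L + \frac{2 L}{1 + L}}{2 L}$)
$\left(14 + w{\left(3 \right)}\right)^{2} = \left(14 + \frac{1 + 3 \cdot 3}{2 \left(1 + 3\right)}\right)^{2} = \left(14 + \frac{1 + 9}{2 \cdot 4}\right)^{2} = \left(14 + \frac{1}{2} \cdot \frac{1}{4} \cdot 10\right)^{2} = \left(14 + \frac{5}{4}\right)^{2} = \left(\frac{61}{4}\right)^{2} = \frac{3721}{16}$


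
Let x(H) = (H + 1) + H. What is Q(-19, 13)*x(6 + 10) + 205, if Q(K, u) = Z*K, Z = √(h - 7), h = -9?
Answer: 205 - 2508*I ≈ 205.0 - 2508.0*I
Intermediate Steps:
x(H) = 1 + 2*H (x(H) = (1 + H) + H = 1 + 2*H)
Z = 4*I (Z = √(-9 - 7) = √(-16) = 4*I ≈ 4.0*I)
Q(K, u) = 4*I*K (Q(K, u) = (4*I)*K = 4*I*K)
Q(-19, 13)*x(6 + 10) + 205 = (4*I*(-19))*(1 + 2*(6 + 10)) + 205 = (-76*I)*(1 + 2*16) + 205 = (-76*I)*(1 + 32) + 205 = -76*I*33 + 205 = -2508*I + 205 = 205 - 2508*I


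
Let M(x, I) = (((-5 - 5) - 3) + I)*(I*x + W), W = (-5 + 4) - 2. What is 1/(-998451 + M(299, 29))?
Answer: -1/859763 ≈ -1.1631e-6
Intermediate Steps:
W = -3 (W = -1 - 2 = -3)
M(x, I) = (-13 + I)*(-3 + I*x) (M(x, I) = (((-5 - 5) - 3) + I)*(I*x - 3) = ((-10 - 3) + I)*(-3 + I*x) = (-13 + I)*(-3 + I*x))
1/(-998451 + M(299, 29)) = 1/(-998451 + (39 - 3*29 + 299*29² - 13*29*299)) = 1/(-998451 + (39 - 87 + 299*841 - 112723)) = 1/(-998451 + (39 - 87 + 251459 - 112723)) = 1/(-998451 + 138688) = 1/(-859763) = -1/859763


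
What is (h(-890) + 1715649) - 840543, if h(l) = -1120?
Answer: 873986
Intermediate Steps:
(h(-890) + 1715649) - 840543 = (-1120 + 1715649) - 840543 = 1714529 - 840543 = 873986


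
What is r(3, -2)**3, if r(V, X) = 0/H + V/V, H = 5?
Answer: 1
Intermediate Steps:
r(V, X) = 1 (r(V, X) = 0/5 + V/V = 0*(1/5) + 1 = 0 + 1 = 1)
r(3, -2)**3 = 1**3 = 1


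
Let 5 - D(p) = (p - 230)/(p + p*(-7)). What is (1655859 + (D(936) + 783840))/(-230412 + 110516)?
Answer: -6850689185/336667968 ≈ -20.349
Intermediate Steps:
D(p) = 5 + (-230 + p)/(6*p) (D(p) = 5 - (p - 230)/(p + p*(-7)) = 5 - (-230 + p)/(p - 7*p) = 5 - (-230 + p)/((-6*p)) = 5 - (-230 + p)*(-1/(6*p)) = 5 - (-1)*(-230 + p)/(6*p) = 5 + (-230 + p)/(6*p))
(1655859 + (D(936) + 783840))/(-230412 + 110516) = (1655859 + ((1/6)*(-230 + 31*936)/936 + 783840))/(-230412 + 110516) = (1655859 + ((1/6)*(1/936)*(-230 + 29016) + 783840))/(-119896) = (1655859 + ((1/6)*(1/936)*28786 + 783840))*(-1/119896) = (1655859 + (14393/2808 + 783840))*(-1/119896) = (1655859 + 2201037113/2808)*(-1/119896) = (6850689185/2808)*(-1/119896) = -6850689185/336667968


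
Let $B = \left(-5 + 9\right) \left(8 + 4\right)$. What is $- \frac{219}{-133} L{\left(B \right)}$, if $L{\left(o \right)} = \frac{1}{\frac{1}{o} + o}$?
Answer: $\frac{10512}{306565} \approx 0.03429$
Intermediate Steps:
$B = 48$ ($B = 4 \cdot 12 = 48$)
$L{\left(o \right)} = \frac{1}{o + \frac{1}{o}}$
$- \frac{219}{-133} L{\left(B \right)} = - \frac{219}{-133} \frac{48}{1 + 48^{2}} = \left(-219\right) \left(- \frac{1}{133}\right) \frac{48}{1 + 2304} = \frac{219 \cdot \frac{48}{2305}}{133} = \frac{219 \cdot 48 \cdot \frac{1}{2305}}{133} = \frac{219}{133} \cdot \frac{48}{2305} = \frac{10512}{306565}$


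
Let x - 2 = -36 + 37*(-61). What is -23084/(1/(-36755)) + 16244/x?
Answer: 1943804477976/2291 ≈ 8.4845e+8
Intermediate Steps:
x = -2291 (x = 2 + (-36 + 37*(-61)) = 2 + (-36 - 2257) = 2 - 2293 = -2291)
-23084/(1/(-36755)) + 16244/x = -23084/(1/(-36755)) + 16244/(-2291) = -23084/(-1/36755) + 16244*(-1/2291) = -23084*(-36755) - 16244/2291 = 848452420 - 16244/2291 = 1943804477976/2291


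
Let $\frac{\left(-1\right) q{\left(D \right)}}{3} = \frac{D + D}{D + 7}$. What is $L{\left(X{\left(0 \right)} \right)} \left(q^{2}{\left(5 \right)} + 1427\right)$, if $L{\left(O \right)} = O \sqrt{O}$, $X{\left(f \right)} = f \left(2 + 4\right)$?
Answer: $0$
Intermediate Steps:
$X{\left(f \right)} = 6 f$ ($X{\left(f \right)} = f 6 = 6 f$)
$L{\left(O \right)} = O^{\frac{3}{2}}$
$q{\left(D \right)} = - \frac{6 D}{7 + D}$ ($q{\left(D \right)} = - 3 \frac{D + D}{D + 7} = - 3 \frac{2 D}{7 + D} = - \frac{6 D}{7 + D}$)
$L{\left(X{\left(0 \right)} \right)} \left(q^{2}{\left(5 \right)} + 1427\right) = \left(6 \cdot 0\right)^{\frac{3}{2}} \left(\left(\left(-6\right) 5 \frac{1}{7 + 5}\right)^{2} + 1427\right) = 0^{\frac{3}{2}} \left(\left(\left(-6\right) 5 \cdot \frac{1}{12}\right)^{2} + 1427\right) = 0 \left(\left(\left(-6\right) 5 \cdot \frac{1}{12}\right)^{2} + 1427\right) = 0 \left(\left(- \frac{5}{2}\right)^{2} + 1427\right) = 0 \left(\frac{25}{4} + 1427\right) = 0 \cdot \frac{5733}{4} = 0$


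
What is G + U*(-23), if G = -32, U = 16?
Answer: -400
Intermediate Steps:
G + U*(-23) = -32 + 16*(-23) = -32 - 368 = -400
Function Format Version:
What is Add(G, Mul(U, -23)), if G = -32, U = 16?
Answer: -400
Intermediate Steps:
Add(G, Mul(U, -23)) = Add(-32, Mul(16, -23)) = Add(-32, -368) = -400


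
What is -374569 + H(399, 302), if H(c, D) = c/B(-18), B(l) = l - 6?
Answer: -2996685/8 ≈ -3.7459e+5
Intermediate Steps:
B(l) = -6 + l
H(c, D) = -c/24 (H(c, D) = c/(-6 - 18) = c/(-24) = c*(-1/24) = -c/24)
-374569 + H(399, 302) = -374569 - 1/24*399 = -374569 - 133/8 = -2996685/8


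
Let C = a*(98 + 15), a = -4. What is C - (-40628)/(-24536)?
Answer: -2782725/6134 ≈ -453.66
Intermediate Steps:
C = -452 (C = -4*(98 + 15) = -4*113 = -452)
C - (-40628)/(-24536) = -452 - (-40628)/(-24536) = -452 - (-40628)*(-1)/24536 = -452 - 1*10157/6134 = -452 - 10157/6134 = -2782725/6134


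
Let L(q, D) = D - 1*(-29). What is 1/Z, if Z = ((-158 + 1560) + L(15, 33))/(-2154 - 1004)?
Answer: -1579/732 ≈ -2.1571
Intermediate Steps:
L(q, D) = 29 + D (L(q, D) = D + 29 = 29 + D)
Z = -732/1579 (Z = ((-158 + 1560) + (29 + 33))/(-2154 - 1004) = (1402 + 62)/(-3158) = 1464*(-1/3158) = -732/1579 ≈ -0.46358)
1/Z = 1/(-732/1579) = -1579/732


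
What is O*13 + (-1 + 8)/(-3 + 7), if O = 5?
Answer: 267/4 ≈ 66.750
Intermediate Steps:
O*13 + (-1 + 8)/(-3 + 7) = 5*13 + (-1 + 8)/(-3 + 7) = 65 + 7/4 = 267/4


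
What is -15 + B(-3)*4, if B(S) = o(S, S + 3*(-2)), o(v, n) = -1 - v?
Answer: -7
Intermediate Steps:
B(S) = -1 - S
-15 + B(-3)*4 = -15 + (-1 - 1*(-3))*4 = -15 + (-1 + 3)*4 = -15 + 2*4 = -15 + 8 = -7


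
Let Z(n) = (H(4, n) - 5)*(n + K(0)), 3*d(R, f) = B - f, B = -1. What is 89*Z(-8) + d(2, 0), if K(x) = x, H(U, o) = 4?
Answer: 2135/3 ≈ 711.67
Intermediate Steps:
d(R, f) = -⅓ - f/3 (d(R, f) = (-1 - f)/3 = -⅓ - f/3)
Z(n) = -n (Z(n) = (4 - 5)*(n + 0) = -n)
89*Z(-8) + d(2, 0) = 89*(-1*(-8)) + (-⅓ - ⅓*0) = 89*8 + (-⅓ + 0) = 712 - ⅓ = 2135/3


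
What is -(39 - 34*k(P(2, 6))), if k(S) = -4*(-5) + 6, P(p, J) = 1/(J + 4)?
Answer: 845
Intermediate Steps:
P(p, J) = 1/(4 + J)
k(S) = 26 (k(S) = 20 + 6 = 26)
-(39 - 34*k(P(2, 6))) = -(39 - 34*26) = -(39 - 884) = -1*(-845) = 845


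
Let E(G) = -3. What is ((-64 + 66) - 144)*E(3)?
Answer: 426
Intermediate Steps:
((-64 + 66) - 144)*E(3) = ((-64 + 66) - 144)*(-3) = (2 - 144)*(-3) = -142*(-3) = 426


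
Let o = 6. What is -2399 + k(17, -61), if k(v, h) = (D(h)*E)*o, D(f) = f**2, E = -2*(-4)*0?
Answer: -2399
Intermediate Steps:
E = 0 (E = 8*0 = 0)
k(v, h) = 0 (k(v, h) = (h**2*0)*6 = 0*6 = 0)
-2399 + k(17, -61) = -2399 + 0 = -2399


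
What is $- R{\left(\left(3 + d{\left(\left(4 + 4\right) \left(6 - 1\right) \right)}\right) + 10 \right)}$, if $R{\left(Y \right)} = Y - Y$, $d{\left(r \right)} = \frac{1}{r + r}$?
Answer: $0$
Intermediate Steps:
$d{\left(r \right)} = \frac{1}{2 r}$
$R{\left(Y \right)} = 0$
$- R{\left(\left(3 + d{\left(\left(4 + 4\right) \left(6 - 1\right) \right)}\right) + 10 \right)} = \left(-1\right) 0 = 0$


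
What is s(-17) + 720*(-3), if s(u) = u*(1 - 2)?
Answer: -2143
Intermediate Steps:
s(u) = -u (s(u) = u*(-1) = -u)
s(-17) + 720*(-3) = -1*(-17) + 720*(-3) = 17 - 2160 = -2143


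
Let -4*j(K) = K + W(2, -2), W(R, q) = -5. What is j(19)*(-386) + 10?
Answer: 1361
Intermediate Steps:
j(K) = 5/4 - K/4 (j(K) = -(K - 5)/4 = -(-5 + K)/4 = 5/4 - K/4)
j(19)*(-386) + 10 = (5/4 - ¼*19)*(-386) + 10 = (5/4 - 19/4)*(-386) + 10 = -7/2*(-386) + 10 = 1351 + 10 = 1361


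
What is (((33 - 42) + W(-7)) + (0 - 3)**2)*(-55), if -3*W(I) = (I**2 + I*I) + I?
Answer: 5005/3 ≈ 1668.3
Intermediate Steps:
W(I) = -2*I**2/3 - I/3 (W(I) = -((I**2 + I*I) + I)/3 = -((I**2 + I**2) + I)/3 = -(2*I**2 + I)/3 = -(I + 2*I**2)/3 = -2*I**2/3 - I/3)
(((33 - 42) + W(-7)) + (0 - 3)**2)*(-55) = (((33 - 42) - 1/3*(-7)*(1 + 2*(-7))) + (0 - 3)**2)*(-55) = ((-9 - 1/3*(-7)*(1 - 14)) + (-3)**2)*(-55) = ((-9 - 1/3*(-7)*(-13)) + 9)*(-55) = ((-9 - 91/3) + 9)*(-55) = (-118/3 + 9)*(-55) = -91/3*(-55) = 5005/3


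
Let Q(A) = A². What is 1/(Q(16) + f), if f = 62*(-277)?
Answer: -1/16918 ≈ -5.9109e-5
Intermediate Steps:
f = -17174
1/(Q(16) + f) = 1/(16² - 17174) = 1/(256 - 17174) = 1/(-16918) = -1/16918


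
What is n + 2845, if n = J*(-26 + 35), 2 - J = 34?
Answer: 2557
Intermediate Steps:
J = -32 (J = 2 - 1*34 = 2 - 34 = -32)
n = -288 (n = -32*(-26 + 35) = -32*9 = -288)
n + 2845 = -288 + 2845 = 2557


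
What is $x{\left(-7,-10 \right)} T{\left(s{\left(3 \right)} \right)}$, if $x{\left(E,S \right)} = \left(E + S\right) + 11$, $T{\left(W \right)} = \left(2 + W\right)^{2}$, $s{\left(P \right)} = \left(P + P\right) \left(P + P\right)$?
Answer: $-8664$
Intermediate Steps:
$s{\left(P \right)} = 4 P^{2}$ ($s{\left(P \right)} = 2 P 2 P = 4 P^{2}$)
$x{\left(E,S \right)} = 11 + E + S$
$x{\left(-7,-10 \right)} T{\left(s{\left(3 \right)} \right)} = \left(11 - 7 - 10\right) \left(2 + 4 \cdot 3^{2}\right)^{2} = - 6 \left(2 + 4 \cdot 9\right)^{2} = - 6 \left(2 + 36\right)^{2} = - 6 \cdot 38^{2} = \left(-6\right) 1444 = -8664$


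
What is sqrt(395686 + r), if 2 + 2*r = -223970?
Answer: 10*sqrt(2837) ≈ 532.63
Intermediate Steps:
r = -111986 (r = -1 + (1/2)*(-223970) = -1 - 111985 = -111986)
sqrt(395686 + r) = sqrt(395686 - 111986) = sqrt(283700) = 10*sqrt(2837)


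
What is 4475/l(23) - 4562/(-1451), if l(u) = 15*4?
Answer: 1353389/17412 ≈ 77.727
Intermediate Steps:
l(u) = 60
4475/l(23) - 4562/(-1451) = 4475/60 - 4562/(-1451) = 4475*(1/60) - 4562*(-1/1451) = 895/12 + 4562/1451 = 1353389/17412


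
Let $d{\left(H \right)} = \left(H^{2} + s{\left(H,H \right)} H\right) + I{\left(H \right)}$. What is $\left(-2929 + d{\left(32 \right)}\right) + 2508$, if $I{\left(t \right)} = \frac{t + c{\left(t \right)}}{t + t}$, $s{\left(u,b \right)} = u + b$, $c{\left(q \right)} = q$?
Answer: $2652$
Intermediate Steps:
$s{\left(u,b \right)} = b + u$
$I{\left(t \right)} = 1$ ($I{\left(t \right)} = \frac{t + t}{t + t} = \frac{2 t}{2 t} = 2 t \frac{1}{2 t} = 1$)
$d{\left(H \right)} = 1 + 3 H^{2}$ ($d{\left(H \right)} = \left(H^{2} + \left(H + H\right) H\right) + 1 = \left(H^{2} + 2 H H\right) + 1 = \left(H^{2} + 2 H^{2}\right) + 1 = 3 H^{2} + 1 = 1 + 3 H^{2}$)
$\left(-2929 + d{\left(32 \right)}\right) + 2508 = \left(-2929 + \left(1 + 3 \cdot 32^{2}\right)\right) + 2508 = \left(-2929 + \left(1 + 3 \cdot 1024\right)\right) + 2508 = \left(-2929 + \left(1 + 3072\right)\right) + 2508 = \left(-2929 + 3073\right) + 2508 = 144 + 2508 = 2652$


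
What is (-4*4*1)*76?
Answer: -1216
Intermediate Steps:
(-4*4*1)*76 = -16*1*76 = -16*76 = -1216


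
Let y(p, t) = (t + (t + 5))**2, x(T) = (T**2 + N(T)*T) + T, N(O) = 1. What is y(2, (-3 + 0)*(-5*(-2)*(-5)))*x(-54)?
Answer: 261214200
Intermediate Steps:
x(T) = T**2 + 2*T (x(T) = (T**2 + 1*T) + T = (T**2 + T) + T = (T + T**2) + T = T**2 + 2*T)
y(p, t) = (5 + 2*t)**2 (y(p, t) = (t + (5 + t))**2 = (5 + 2*t)**2)
y(2, (-3 + 0)*(-5*(-2)*(-5)))*x(-54) = (5 + 2*((-3 + 0)*(-5*(-2)*(-5))))**2*(-54*(2 - 54)) = (5 + 2*(-30*(-5)))**2*(-54*(-52)) = (5 + 2*(-3*(-50)))**2*2808 = (5 + 2*150)**2*2808 = (5 + 300)**2*2808 = 305**2*2808 = 93025*2808 = 261214200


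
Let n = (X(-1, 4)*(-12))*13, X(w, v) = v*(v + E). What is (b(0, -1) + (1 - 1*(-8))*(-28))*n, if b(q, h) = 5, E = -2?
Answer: 308256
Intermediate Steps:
X(w, v) = v*(-2 + v) (X(w, v) = v*(v - 2) = v*(-2 + v))
n = -1248 (n = ((4*(-2 + 4))*(-12))*13 = ((4*2)*(-12))*13 = (8*(-12))*13 = -96*13 = -1248)
(b(0, -1) + (1 - 1*(-8))*(-28))*n = (5 + (1 - 1*(-8))*(-28))*(-1248) = (5 + (1 + 8)*(-28))*(-1248) = (5 + 9*(-28))*(-1248) = (5 - 252)*(-1248) = -247*(-1248) = 308256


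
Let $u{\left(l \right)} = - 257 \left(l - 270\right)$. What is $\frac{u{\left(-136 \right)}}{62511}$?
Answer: $\frac{104342}{62511} \approx 1.6692$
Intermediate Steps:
$u{\left(l \right)} = 69390 - 257 l$ ($u{\left(l \right)} = - 257 \left(-270 + l\right) = 69390 - 257 l$)
$\frac{u{\left(-136 \right)}}{62511} = \frac{69390 - -34952}{62511} = \left(69390 + 34952\right) \frac{1}{62511} = 104342 \cdot \frac{1}{62511} = \frac{104342}{62511}$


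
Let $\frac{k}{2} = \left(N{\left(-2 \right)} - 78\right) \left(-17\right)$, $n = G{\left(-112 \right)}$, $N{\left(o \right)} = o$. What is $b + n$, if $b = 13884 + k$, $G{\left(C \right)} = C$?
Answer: $16492$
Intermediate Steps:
$n = -112$
$k = 2720$ ($k = 2 \left(-2 - 78\right) \left(-17\right) = 2 \left(\left(-80\right) \left(-17\right)\right) = 2 \cdot 1360 = 2720$)
$b = 16604$ ($b = 13884 + 2720 = 16604$)
$b + n = 16604 - 112 = 16492$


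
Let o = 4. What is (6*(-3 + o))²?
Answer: 36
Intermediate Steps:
(6*(-3 + o))² = (6*(-3 + 4))² = (6*1)² = 6² = 36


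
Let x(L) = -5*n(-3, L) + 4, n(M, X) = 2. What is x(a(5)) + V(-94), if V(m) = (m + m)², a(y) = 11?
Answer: 35338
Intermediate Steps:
V(m) = 4*m² (V(m) = (2*m)² = 4*m²)
x(L) = -6 (x(L) = -5*2 + 4 = -10 + 4 = -6)
x(a(5)) + V(-94) = -6 + 4*(-94)² = -6 + 4*8836 = -6 + 35344 = 35338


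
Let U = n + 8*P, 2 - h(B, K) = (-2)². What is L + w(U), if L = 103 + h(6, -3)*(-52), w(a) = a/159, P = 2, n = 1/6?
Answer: 197575/954 ≈ 207.10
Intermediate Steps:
h(B, K) = -2 (h(B, K) = 2 - 1*(-2)² = 2 - 1*4 = 2 - 4 = -2)
n = ⅙ ≈ 0.16667
U = 97/6 (U = ⅙ + 8*2 = ⅙ + 16 = 97/6 ≈ 16.167)
w(a) = a/159 (w(a) = a*(1/159) = a/159)
L = 207 (L = 103 - 2*(-52) = 103 + 104 = 207)
L + w(U) = 207 + (1/159)*(97/6) = 207 + 97/954 = 197575/954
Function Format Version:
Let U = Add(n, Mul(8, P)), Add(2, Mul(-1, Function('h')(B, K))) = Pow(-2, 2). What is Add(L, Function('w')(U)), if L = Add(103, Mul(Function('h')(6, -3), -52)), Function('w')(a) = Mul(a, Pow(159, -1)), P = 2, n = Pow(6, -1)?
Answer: Rational(197575, 954) ≈ 207.10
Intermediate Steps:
Function('h')(B, K) = -2 (Function('h')(B, K) = Add(2, Mul(-1, Pow(-2, 2))) = Add(2, Mul(-1, 4)) = Add(2, -4) = -2)
n = Rational(1, 6) ≈ 0.16667
U = Rational(97, 6) (U = Add(Rational(1, 6), Mul(8, 2)) = Add(Rational(1, 6), 16) = Rational(97, 6) ≈ 16.167)
Function('w')(a) = Mul(Rational(1, 159), a) (Function('w')(a) = Mul(a, Rational(1, 159)) = Mul(Rational(1, 159), a))
L = 207 (L = Add(103, Mul(-2, -52)) = Add(103, 104) = 207)
Add(L, Function('w')(U)) = Add(207, Mul(Rational(1, 159), Rational(97, 6))) = Add(207, Rational(97, 954)) = Rational(197575, 954)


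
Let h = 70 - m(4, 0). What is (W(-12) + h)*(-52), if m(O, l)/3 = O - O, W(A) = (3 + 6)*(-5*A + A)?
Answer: -26104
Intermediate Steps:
W(A) = -36*A (W(A) = 9*(-4*A) = -36*A)
m(O, l) = 0 (m(O, l) = 3*(O - O) = 3*0 = 0)
h = 70 (h = 70 - 1*0 = 70 + 0 = 70)
(W(-12) + h)*(-52) = (-36*(-12) + 70)*(-52) = (432 + 70)*(-52) = 502*(-52) = -26104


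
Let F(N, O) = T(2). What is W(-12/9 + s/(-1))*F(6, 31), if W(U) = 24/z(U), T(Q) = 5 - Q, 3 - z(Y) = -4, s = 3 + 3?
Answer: 72/7 ≈ 10.286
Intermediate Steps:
s = 6
z(Y) = 7 (z(Y) = 3 - 1*(-4) = 3 + 4 = 7)
F(N, O) = 3 (F(N, O) = 5 - 1*2 = 5 - 2 = 3)
W(U) = 24/7
W(-12/9 + s/(-1))*F(6, 31) = (24/7)*3 = 72/7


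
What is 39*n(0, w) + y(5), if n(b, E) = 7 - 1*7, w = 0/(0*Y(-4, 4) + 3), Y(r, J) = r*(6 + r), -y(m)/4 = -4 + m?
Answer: -4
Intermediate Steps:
y(m) = 16 - 4*m (y(m) = -4*(-4 + m) = 16 - 4*m)
w = 0 (w = 0/(0*(-4*(6 - 4)) + 3) = 0/(0*(-4*2) + 3) = 0/(0*(-8) + 3) = 0/(0 + 3) = 0/3 = 0*(1/3) = 0)
n(b, E) = 0 (n(b, E) = 7 - 7 = 0)
39*n(0, w) + y(5) = 39*0 + (16 - 4*5) = 0 + (16 - 20) = 0 - 4 = -4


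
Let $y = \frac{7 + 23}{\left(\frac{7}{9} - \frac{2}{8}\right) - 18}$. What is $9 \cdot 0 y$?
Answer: $0$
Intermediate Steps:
$y = - \frac{1080}{629}$ ($y = \frac{30}{\left(7 \cdot \frac{1}{9} - \frac{1}{4}\right) - 18} = \frac{30}{\left(\frac{7}{9} - \frac{1}{4}\right) - 18} = \frac{30}{\frac{19}{36} - 18} = \frac{30}{- \frac{629}{36}} = 30 \left(- \frac{36}{629}\right) = - \frac{1080}{629} \approx -1.717$)
$9 \cdot 0 y = 9 \cdot 0 \left(- \frac{1080}{629}\right) = 0 \left(- \frac{1080}{629}\right) = 0$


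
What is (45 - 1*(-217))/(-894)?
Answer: -131/447 ≈ -0.29307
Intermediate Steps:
(45 - 1*(-217))/(-894) = (45 + 217)*(-1/894) = 262*(-1/894) = -131/447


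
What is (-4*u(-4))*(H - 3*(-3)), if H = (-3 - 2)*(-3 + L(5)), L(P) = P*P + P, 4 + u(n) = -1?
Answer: -2520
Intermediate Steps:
u(n) = -5 (u(n) = -4 - 1 = -5)
L(P) = P + P² (L(P) = P² + P = P + P²)
H = -135 (H = (-3 - 2)*(-3 + 5*(1 + 5)) = -5*(-3 + 5*6) = -5*(-3 + 30) = -5*27 = -135)
(-4*u(-4))*(H - 3*(-3)) = (-4*(-5))*(-135 - 3*(-3)) = 20*(-135 + 9) = 20*(-126) = -2520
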